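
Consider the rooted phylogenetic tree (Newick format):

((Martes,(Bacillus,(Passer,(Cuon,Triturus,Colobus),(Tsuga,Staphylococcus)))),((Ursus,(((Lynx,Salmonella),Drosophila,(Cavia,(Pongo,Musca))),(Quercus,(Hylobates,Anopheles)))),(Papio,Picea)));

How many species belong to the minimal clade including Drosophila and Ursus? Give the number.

10

The MRCA of Drosophila and Ursus is the node subtending (Ursus,(((Lynx,Salmonella),Drosophila,(Cavia,(Pongo,Musca))),(Quercus,(Hylobates,Anopheles)))).
That clade contains 10 terminal taxa: Anopheles, Cavia, Drosophila, Hylobates, Lynx, Musca, Pongo, Quercus, Salmonella, Ursus.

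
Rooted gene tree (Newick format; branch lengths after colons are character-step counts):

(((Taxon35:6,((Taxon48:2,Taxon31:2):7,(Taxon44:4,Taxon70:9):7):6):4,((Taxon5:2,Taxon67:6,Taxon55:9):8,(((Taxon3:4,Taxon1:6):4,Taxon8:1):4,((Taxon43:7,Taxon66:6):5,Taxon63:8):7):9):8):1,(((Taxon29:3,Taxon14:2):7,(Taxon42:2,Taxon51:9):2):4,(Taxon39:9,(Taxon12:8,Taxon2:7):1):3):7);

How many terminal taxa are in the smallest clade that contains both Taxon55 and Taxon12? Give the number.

21

The MRCA of Taxon55 and Taxon12 is the root, so the clade is the entire tree.
That clade contains 21 terminal taxa: Taxon1, Taxon12, Taxon14, Taxon2, Taxon29, Taxon3, Taxon31, Taxon35, Taxon39, Taxon42, Taxon43, Taxon44, Taxon48, Taxon5, Taxon51, Taxon55, Taxon63, Taxon66, Taxon67, Taxon70, Taxon8.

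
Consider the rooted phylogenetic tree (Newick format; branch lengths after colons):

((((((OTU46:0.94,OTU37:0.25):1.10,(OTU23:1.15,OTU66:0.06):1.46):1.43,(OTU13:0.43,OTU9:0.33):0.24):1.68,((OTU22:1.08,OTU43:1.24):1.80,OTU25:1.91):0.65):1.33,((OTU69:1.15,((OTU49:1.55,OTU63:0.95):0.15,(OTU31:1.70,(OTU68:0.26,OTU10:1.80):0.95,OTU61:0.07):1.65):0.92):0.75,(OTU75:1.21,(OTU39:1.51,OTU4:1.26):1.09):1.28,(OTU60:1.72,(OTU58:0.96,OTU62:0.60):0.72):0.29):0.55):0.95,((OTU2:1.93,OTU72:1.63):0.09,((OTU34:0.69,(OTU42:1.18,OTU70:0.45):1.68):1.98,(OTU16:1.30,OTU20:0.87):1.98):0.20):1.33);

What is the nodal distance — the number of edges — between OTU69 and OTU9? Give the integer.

7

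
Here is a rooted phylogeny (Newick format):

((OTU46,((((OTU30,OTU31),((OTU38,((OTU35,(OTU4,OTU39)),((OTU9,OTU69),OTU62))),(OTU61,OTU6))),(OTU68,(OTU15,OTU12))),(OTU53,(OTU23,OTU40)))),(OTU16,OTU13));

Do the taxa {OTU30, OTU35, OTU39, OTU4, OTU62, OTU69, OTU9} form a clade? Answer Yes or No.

The MRCA of the listed taxa subtends ((OTU30,OTU31),((OTU38,((OTU35,(OTU4,OTU39)),((OTU9,OTU69),OTU62))),(OTU61,OTU6))).
That clade also contains OTU31, OTU38, OTU6, OTU61, which are not in the proposed group, so the group is not monophyletic.

No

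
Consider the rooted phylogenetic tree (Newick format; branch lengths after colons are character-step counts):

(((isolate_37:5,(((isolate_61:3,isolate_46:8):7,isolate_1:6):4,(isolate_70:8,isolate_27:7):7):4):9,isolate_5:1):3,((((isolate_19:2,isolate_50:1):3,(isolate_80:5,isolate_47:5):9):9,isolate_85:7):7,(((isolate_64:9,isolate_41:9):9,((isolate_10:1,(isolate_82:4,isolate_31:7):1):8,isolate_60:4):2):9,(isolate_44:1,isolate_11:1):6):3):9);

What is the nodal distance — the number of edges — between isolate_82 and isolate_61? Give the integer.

The MRCA of isolate_82 and isolate_61 is the root of the tree.
From isolate_82 up to that node: 7 branches. From isolate_61 up to the same node: 6 branches. Total: 7 + 6 = 13.

13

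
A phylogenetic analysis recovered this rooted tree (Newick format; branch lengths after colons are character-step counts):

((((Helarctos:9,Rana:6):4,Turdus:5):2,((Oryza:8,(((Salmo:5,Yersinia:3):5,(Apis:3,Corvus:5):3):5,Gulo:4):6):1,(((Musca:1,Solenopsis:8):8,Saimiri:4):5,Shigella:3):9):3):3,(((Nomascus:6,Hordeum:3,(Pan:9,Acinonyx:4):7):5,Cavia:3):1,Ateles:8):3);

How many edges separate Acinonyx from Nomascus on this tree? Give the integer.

3

The MRCA of Acinonyx and Nomascus is the node subtending (Nomascus,Hordeum,(Pan,Acinonyx)).
From Acinonyx up to that node: 2 branches. From Nomascus up to the same node: 1 branch. Total: 2 + 1 = 3.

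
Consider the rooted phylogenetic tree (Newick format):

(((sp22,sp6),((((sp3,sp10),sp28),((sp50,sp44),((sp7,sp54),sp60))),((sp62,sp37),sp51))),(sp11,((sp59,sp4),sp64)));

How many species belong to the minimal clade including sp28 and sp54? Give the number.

8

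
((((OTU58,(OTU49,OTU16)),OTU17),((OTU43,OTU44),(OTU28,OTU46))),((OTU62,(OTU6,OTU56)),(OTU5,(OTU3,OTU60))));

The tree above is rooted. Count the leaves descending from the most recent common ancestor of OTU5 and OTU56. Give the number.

The MRCA of OTU5 and OTU56 is the node subtending ((OTU62,(OTU6,OTU56)),(OTU5,(OTU3,OTU60))).
That clade contains 6 terminal taxa: OTU3, OTU5, OTU56, OTU6, OTU60, OTU62.

6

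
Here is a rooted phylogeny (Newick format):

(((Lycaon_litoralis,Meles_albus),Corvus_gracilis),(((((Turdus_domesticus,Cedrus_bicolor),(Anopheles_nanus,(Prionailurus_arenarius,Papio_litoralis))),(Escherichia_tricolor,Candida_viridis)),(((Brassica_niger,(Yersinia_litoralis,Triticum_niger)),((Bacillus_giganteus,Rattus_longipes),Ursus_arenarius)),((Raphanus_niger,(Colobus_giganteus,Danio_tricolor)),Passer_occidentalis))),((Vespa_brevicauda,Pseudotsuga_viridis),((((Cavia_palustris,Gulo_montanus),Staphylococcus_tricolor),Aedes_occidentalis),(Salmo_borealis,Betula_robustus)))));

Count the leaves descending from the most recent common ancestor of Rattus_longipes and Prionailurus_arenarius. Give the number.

The MRCA of Rattus_longipes and Prionailurus_arenarius is the node subtending ((((Turdus_domesticus,Cedrus_bicolor),(Anopheles_nanus,(Prionailurus_arenarius,Papio_litoralis))),(Escherichia_tricolor,Candida_viridis)),(((Brassica_niger,(Yersinia_litoralis,Triticum_niger)),((Bacillus_giganteus,Rattus_longipes),Ursus_arenarius)),((Raphanus_niger,(Colobus_giganteus,Danio_tricolor)),Passer_occidentalis))).
That clade contains 17 terminal taxa: Anopheles_nanus, Bacillus_giganteus, Brassica_niger, Candida_viridis, Cedrus_bicolor, Colobus_giganteus, Danio_tricolor, Escherichia_tricolor, Papio_litoralis, Passer_occidentalis, Prionailurus_arenarius, Raphanus_niger, Rattus_longipes, Triticum_niger, Turdus_domesticus, Ursus_arenarius, Yersinia_litoralis.

17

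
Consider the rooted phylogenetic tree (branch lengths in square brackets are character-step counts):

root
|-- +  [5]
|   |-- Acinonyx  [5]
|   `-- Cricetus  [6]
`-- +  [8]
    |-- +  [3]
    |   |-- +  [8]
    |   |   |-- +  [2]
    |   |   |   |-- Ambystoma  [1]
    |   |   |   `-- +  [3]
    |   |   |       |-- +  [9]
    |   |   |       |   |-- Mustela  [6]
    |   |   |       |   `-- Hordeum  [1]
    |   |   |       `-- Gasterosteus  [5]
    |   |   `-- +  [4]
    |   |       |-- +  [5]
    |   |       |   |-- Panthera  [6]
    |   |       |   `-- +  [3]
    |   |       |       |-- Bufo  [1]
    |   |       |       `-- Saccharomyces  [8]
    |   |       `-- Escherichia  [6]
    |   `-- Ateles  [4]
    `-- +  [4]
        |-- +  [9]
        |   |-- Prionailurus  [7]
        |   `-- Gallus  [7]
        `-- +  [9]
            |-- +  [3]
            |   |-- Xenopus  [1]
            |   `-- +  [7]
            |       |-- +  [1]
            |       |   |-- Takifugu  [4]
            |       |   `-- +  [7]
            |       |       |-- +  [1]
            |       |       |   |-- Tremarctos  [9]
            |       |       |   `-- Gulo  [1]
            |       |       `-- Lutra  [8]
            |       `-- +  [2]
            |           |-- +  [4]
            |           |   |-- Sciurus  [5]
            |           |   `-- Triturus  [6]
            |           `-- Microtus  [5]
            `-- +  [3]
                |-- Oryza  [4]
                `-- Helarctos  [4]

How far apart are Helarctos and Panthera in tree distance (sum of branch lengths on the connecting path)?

The path runs Helarctos → … → MRCA → … → Panthera; the MRCA is the node subtending ((((Ambystoma,((Mustela,Hordeum),Gasterosteus)),((Panthera,(Bufo,Saccharomyces)),Escherichia)),Ateles),((Prionailurus,Gallus),((Xenopus,((Takifugu,((Tremarctos,Gulo),Lutra)),((Sciurus,Triturus),Microtus))),(Oryza,Helarctos)))).
Branch lengths along that path: 4 + 3 + 9 + 4 + 3 + 8 + 4 + 5 + 6 = 46.

46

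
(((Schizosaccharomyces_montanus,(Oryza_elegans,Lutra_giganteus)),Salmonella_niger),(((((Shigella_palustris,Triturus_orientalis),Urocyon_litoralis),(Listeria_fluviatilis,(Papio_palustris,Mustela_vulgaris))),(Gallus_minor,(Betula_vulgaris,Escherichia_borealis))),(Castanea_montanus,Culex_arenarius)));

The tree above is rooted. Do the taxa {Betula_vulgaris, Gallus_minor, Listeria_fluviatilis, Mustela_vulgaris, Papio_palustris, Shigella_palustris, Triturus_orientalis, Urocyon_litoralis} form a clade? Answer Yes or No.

The MRCA of the listed taxa subtends ((((Shigella_palustris,Triturus_orientalis),Urocyon_litoralis),(Listeria_fluviatilis,(Papio_palustris,Mustela_vulgaris))),(Gallus_minor,(Betula_vulgaris,Escherichia_borealis))).
That clade also contains Escherichia_borealis, which is not in the proposed group, so the group is not monophyletic.

No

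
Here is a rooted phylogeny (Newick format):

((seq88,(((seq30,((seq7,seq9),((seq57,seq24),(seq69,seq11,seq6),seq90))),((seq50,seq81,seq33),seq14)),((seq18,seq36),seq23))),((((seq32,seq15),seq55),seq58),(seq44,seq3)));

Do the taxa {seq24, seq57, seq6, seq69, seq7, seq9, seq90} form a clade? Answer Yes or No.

No

The MRCA of the listed taxa subtends ((seq7,seq9),((seq57,seq24),(seq69,seq11,seq6),seq90)).
That clade also contains seq11, which is not in the proposed group, so the group is not monophyletic.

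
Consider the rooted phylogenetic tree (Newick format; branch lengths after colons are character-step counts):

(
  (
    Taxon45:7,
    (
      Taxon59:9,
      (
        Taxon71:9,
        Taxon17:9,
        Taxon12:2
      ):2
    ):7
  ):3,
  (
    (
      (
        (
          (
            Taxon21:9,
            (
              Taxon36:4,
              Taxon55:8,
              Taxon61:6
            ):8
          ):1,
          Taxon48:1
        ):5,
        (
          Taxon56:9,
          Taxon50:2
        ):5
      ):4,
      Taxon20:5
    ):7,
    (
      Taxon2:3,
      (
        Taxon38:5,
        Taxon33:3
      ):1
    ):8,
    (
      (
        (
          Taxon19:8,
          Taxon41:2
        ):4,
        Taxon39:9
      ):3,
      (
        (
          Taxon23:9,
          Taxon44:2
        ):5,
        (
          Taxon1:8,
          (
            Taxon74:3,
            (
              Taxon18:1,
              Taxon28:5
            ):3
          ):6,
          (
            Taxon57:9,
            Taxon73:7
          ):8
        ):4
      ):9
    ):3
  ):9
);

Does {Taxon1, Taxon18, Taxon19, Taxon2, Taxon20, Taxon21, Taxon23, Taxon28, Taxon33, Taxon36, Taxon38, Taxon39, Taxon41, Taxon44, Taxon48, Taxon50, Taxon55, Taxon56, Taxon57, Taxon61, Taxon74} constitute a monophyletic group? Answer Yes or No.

No

The MRCA of the listed taxa subtends (((((Taxon21,(Taxon36,Taxon55,Taxon61)),Taxon48),(Taxon56,Taxon50)),Taxon20),(Taxon2,(Taxon38,Taxon33)),(((Taxon19,Taxon41),Taxon39),((Taxon23,Taxon44),(Taxon1,(Taxon74,(Taxon18,Taxon28)),(Taxon57,Taxon73))))).
That clade also contains Taxon73, which is not in the proposed group, so the group is not monophyletic.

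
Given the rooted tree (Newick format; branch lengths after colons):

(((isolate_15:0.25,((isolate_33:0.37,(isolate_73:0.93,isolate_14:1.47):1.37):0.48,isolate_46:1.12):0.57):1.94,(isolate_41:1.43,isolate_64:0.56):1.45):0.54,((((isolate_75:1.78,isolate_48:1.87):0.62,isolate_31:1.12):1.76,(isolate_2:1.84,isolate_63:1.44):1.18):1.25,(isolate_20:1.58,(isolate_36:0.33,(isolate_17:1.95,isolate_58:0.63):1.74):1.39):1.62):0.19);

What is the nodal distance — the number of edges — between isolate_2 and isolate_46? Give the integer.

8

The MRCA of isolate_2 and isolate_46 is the root of the tree.
From isolate_2 up to that node: 4 branches. From isolate_46 up to the same node: 4 branches. Total: 4 + 4 = 8.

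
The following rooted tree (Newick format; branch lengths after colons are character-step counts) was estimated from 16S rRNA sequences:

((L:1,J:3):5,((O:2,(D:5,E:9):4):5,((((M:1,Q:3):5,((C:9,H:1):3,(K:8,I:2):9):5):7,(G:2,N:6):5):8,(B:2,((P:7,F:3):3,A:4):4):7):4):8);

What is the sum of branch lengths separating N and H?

27

The path runs N → … → MRCA → … → H; the MRCA is the node subtending (((M,Q),((C,H),(K,I))),(G,N)).
Branch lengths along that path: 6 + 5 + 7 + 5 + 3 + 1 = 27.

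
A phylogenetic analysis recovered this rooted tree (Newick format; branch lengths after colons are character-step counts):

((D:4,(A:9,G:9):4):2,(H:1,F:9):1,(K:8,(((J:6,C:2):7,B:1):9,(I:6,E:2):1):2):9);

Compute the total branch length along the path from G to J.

The path runs G → … → MRCA → … → J; the MRCA is the root of the tree.
Branch lengths along that path: 9 + 4 + 2 + 9 + 2 + 9 + 7 + 6 = 48.

48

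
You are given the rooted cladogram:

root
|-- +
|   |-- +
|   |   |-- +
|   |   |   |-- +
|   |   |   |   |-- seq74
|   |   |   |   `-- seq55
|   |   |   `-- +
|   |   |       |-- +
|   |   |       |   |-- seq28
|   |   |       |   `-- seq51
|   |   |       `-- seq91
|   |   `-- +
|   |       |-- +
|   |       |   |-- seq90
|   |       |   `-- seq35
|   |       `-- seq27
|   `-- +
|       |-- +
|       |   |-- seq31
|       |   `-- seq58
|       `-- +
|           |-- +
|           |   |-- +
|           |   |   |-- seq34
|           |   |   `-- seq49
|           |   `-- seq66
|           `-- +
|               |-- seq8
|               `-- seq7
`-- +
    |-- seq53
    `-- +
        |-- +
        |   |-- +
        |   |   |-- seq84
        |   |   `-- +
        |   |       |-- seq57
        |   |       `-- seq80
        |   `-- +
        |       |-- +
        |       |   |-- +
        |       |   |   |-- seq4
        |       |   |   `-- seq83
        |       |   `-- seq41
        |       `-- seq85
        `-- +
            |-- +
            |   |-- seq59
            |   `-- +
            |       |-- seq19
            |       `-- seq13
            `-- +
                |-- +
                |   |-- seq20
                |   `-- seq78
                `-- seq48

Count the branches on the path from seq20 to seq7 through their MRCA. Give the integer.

The MRCA of seq20 and seq7 is the root of the tree.
From seq20 up to that node: 6 branches. From seq7 up to the same node: 5 branches. Total: 6 + 5 = 11.

11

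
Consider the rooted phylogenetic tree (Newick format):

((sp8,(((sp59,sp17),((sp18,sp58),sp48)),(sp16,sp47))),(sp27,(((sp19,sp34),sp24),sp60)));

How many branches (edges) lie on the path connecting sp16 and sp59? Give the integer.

5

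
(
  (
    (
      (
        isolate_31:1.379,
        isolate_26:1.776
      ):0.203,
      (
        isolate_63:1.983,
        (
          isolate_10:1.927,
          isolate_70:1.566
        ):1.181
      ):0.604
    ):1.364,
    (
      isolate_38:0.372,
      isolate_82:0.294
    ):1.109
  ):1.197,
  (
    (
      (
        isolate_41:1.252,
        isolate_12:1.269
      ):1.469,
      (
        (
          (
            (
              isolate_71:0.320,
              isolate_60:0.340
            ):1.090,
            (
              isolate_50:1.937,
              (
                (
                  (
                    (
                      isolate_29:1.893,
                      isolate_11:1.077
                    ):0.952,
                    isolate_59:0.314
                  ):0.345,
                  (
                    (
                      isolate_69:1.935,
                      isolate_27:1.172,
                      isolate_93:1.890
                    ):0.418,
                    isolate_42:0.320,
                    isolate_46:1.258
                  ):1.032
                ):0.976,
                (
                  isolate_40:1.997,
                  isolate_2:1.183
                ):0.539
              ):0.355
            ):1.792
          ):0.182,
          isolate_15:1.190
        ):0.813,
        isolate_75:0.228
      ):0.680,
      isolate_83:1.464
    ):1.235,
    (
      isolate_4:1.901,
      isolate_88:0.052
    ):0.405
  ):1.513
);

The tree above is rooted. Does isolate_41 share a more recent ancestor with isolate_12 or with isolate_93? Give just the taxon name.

The MRCA of isolate_41 and isolate_12 subtends (isolate_41,isolate_12) (2 taxa).
The MRCA of isolate_41 and isolate_93 subtends ((isolate_41,isolate_12),((((isolate_71,isolate_60),(isolate_50,((((isolate_29,isolate_11),isolate_59),((isolate_69,isolate_27,isolate_93),isolate_42,isolate_46)),(isolate_40,isolate_2)))),isolate_15),isolate_75),isolate_83) (18 taxa).
The first is nested inside the second, so isolate_41 shares a more recent common ancestor with isolate_12.

isolate_12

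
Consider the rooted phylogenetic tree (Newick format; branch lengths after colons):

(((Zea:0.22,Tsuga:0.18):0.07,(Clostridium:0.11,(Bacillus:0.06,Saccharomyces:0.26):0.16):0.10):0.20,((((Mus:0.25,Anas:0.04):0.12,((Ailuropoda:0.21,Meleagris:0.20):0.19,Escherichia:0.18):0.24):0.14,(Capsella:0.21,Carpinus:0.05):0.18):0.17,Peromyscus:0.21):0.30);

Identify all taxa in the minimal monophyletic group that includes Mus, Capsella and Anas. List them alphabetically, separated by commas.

Tracing Mus: it sits inside (Mus,Anas).
Tracing Capsella: it sits inside (Capsella,Carpinus).
Tracing Anas: it sits inside (Mus,Anas).
The smallest clade enclosing all 3 is (((Mus,Anas),((Ailuropoda,Meleagris),Escherichia)),(Capsella,Carpinus)); the answer is its 7 terminal taxa in alphabetical order.

Ailuropoda, Anas, Capsella, Carpinus, Escherichia, Meleagris, Mus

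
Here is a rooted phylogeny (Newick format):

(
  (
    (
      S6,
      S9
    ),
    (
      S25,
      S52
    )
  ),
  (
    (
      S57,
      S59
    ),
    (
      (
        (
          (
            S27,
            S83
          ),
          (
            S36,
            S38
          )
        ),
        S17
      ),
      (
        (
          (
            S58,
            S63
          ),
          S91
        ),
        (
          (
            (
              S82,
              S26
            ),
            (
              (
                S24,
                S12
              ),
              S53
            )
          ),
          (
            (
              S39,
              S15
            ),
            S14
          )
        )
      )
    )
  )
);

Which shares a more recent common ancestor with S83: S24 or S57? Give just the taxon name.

The MRCA of S83 and S24 subtends ((((S27,S83),(S36,S38)),S17),(((S58,S63),S91),(((S82,S26),((S24,S12),S53)),((S39,S15),S14)))) (16 taxa).
The MRCA of S83 and S57 subtends ((S57,S59),((((S27,S83),(S36,S38)),S17),(((S58,S63),S91),(((S82,S26),((S24,S12),S53)),((S39,S15),S14))))) (18 taxa).
The first is nested inside the second, so S83 shares a more recent common ancestor with S24.

S24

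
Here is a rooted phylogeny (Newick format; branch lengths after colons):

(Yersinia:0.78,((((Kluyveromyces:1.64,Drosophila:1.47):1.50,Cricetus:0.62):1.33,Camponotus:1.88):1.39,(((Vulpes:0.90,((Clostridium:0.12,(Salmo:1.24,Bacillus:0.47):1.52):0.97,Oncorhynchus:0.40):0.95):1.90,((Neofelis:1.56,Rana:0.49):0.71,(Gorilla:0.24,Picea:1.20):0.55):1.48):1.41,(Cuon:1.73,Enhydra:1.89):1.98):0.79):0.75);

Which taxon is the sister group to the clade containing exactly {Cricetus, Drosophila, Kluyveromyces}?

Camponotus

The clade containing exactly {Cricetus, Drosophila, Kluyveromyces} attaches to the tree at the node subtending (((Kluyveromyces,Drosophila),Cricetus),Camponotus).
The other lineage descending from that same node — the sister group — is the single tip Camponotus.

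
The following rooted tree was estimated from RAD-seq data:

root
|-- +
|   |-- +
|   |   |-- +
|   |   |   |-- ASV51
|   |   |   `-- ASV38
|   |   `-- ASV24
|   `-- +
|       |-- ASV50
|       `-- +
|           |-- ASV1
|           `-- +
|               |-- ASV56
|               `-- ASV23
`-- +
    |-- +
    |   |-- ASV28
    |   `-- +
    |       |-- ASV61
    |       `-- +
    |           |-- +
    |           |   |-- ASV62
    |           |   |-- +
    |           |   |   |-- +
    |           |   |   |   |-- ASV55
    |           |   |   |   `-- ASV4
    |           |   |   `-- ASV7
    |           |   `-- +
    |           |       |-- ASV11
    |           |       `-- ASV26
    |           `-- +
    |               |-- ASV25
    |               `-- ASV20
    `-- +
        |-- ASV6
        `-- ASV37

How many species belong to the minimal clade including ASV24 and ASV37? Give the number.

19

The MRCA of ASV24 and ASV37 is the root, so the clade is the entire tree.
That clade contains 19 terminal taxa: ASV1, ASV11, ASV20, ASV23, ASV24, ASV25, ASV26, ASV28, ASV37, ASV38, ASV4, ASV50, ASV51, ASV55, ASV56, ASV6, ASV61, ASV62, ASV7.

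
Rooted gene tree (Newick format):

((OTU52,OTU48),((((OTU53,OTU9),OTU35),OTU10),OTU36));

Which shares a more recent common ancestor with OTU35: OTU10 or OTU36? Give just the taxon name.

OTU10

The MRCA of OTU35 and OTU10 subtends (((OTU53,OTU9),OTU35),OTU10) (4 taxa).
The MRCA of OTU35 and OTU36 subtends ((((OTU53,OTU9),OTU35),OTU10),OTU36) (5 taxa).
The first is nested inside the second, so OTU35 shares a more recent common ancestor with OTU10.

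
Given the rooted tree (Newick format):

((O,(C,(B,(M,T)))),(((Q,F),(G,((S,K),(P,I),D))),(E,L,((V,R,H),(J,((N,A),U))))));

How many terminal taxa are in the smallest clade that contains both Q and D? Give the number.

8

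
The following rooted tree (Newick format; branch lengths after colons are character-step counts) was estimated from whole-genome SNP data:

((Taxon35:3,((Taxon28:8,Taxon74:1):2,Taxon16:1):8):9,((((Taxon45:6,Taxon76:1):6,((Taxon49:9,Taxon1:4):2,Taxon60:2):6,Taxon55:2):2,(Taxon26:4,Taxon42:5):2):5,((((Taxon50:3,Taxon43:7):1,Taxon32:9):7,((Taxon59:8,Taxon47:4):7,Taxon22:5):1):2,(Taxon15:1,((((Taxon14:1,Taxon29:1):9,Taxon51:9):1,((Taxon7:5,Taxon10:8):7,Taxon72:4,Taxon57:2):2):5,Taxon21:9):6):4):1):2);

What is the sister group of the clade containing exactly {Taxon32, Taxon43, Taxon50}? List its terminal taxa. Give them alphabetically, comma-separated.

Taxon22, Taxon47, Taxon59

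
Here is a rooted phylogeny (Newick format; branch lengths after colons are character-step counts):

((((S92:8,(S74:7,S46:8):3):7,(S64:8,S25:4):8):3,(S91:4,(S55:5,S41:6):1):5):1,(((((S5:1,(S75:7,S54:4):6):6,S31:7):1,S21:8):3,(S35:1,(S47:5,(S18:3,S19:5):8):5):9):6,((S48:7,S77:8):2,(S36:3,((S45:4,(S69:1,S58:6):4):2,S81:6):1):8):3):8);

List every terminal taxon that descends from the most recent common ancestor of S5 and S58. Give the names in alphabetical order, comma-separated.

Tracing S5: it sits inside (S5,(S75,S54)).
Tracing S58: it sits inside (S69,S58).
The smallest clade enclosing both is (((((S5,(S75,S54)),S31),S21),(S35,(S47,(S18,S19)))),((S48,S77),(S36,((S45,(S69,S58)),S81)))); the answer is its 16 terminal taxa in alphabetical order.

S18, S19, S21, S31, S35, S36, S45, S47, S48, S5, S54, S58, S69, S75, S77, S81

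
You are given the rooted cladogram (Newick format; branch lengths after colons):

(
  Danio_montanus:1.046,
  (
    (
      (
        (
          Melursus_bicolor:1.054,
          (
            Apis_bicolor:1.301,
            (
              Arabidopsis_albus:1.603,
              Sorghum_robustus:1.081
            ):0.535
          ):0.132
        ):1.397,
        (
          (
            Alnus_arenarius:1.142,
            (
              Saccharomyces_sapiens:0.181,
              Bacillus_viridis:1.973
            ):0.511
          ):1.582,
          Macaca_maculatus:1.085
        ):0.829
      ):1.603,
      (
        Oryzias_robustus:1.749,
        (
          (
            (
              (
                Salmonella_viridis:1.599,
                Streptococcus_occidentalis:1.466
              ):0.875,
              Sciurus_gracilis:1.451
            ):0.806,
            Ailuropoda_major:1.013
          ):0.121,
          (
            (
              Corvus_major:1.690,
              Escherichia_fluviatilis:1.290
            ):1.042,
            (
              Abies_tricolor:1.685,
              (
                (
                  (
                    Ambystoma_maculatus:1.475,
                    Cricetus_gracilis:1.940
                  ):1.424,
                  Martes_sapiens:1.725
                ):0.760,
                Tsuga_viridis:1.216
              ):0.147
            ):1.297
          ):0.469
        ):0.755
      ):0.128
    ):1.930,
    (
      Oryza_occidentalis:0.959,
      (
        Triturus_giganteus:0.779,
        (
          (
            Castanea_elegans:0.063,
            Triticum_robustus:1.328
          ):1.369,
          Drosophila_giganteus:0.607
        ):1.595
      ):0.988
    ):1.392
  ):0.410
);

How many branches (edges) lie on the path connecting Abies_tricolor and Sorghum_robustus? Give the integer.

The MRCA of Abies_tricolor and Sorghum_robustus is the node subtending (((Melursus_bicolor,(Apis_bicolor,(Arabidopsis_albus,Sorghum_robustus))),((Alnus_arenarius,(Saccharomyces_sapiens,Bacillus_viridis)),Macaca_maculatus)),(Oryzias_robustus,((((Salmonella_viridis,Streptococcus_occidentalis),Sciurus_gracilis),Ailuropoda_major),((Corvus_major,Escherichia_fluviatilis),(Abies_tricolor,(((Ambystoma_maculatus,Cricetus_gracilis),Martes_sapiens),Tsuga_viridis)))))).
From Abies_tricolor up to that node: 5 branches. From Sorghum_robustus up to the same node: 5 branches. Total: 5 + 5 = 10.

10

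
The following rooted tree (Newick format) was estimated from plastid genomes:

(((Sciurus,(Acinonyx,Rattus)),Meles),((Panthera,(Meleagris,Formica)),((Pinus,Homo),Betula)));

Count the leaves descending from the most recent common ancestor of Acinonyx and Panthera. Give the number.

The MRCA of Acinonyx and Panthera is the root, so the clade is the entire tree.
That clade contains 10 terminal taxa: Acinonyx, Betula, Formica, Homo, Meleagris, Meles, Panthera, Pinus, Rattus, Sciurus.

10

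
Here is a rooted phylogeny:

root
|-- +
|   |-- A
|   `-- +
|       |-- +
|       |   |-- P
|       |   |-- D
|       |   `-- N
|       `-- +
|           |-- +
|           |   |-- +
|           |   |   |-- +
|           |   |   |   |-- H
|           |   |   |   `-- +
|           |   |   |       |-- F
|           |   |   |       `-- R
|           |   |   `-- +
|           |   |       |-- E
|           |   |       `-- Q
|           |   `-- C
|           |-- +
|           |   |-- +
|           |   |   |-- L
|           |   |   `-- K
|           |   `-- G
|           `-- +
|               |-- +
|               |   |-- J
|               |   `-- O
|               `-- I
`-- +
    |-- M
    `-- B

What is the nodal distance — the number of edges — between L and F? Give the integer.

The MRCA of L and F is the node subtending ((((H,(F,R)),(E,Q)),C),((L,K),G),((J,O),I)).
From L up to that node: 3 branches. From F up to the same node: 5 branches. Total: 3 + 5 = 8.

8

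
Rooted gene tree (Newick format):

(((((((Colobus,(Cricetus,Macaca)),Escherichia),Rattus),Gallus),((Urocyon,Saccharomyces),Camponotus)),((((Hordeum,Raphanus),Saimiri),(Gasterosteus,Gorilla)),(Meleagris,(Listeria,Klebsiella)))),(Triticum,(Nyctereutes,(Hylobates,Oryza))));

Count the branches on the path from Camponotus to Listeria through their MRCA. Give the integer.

7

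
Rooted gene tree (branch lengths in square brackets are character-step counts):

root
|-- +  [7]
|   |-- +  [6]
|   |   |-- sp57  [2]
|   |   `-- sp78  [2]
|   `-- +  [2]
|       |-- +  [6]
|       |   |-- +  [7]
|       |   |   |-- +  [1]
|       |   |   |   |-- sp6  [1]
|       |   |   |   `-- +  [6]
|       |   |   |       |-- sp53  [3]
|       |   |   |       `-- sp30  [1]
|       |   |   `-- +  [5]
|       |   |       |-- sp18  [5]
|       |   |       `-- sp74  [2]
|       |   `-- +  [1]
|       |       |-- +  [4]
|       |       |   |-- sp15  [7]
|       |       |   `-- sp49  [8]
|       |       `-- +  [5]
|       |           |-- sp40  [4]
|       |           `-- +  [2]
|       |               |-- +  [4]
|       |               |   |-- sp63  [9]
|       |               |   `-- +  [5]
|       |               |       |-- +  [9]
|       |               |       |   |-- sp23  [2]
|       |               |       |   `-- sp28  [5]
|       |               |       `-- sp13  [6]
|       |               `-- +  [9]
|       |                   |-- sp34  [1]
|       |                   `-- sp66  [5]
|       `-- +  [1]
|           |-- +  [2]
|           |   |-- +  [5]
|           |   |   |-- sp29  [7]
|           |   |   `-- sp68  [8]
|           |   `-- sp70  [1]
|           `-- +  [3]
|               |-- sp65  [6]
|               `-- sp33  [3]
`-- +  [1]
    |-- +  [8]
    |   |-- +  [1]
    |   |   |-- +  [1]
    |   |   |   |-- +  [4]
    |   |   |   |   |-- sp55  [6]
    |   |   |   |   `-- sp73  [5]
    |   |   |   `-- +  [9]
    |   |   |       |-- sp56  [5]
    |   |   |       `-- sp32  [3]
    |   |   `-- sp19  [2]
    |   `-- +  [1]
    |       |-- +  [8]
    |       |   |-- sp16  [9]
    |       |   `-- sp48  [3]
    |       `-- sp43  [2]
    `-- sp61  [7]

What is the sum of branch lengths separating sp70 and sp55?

34

The path runs sp70 → … → MRCA → … → sp55; the MRCA is the root of the tree.
Branch lengths along that path: 1 + 2 + 1 + 2 + 7 + 1 + 8 + 1 + 1 + 4 + 6 = 34.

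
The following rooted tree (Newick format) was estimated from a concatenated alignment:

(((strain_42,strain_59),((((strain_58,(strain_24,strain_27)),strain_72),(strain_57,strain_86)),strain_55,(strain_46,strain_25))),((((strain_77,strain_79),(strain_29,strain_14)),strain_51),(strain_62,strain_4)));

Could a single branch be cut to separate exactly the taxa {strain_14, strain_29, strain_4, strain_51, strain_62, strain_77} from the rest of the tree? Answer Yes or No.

No

The MRCA of the listed taxa subtends ((((strain_77,strain_79),(strain_29,strain_14)),strain_51),(strain_62,strain_4)).
That clade also contains strain_79, which is not in the proposed group, so the group is not monophyletic.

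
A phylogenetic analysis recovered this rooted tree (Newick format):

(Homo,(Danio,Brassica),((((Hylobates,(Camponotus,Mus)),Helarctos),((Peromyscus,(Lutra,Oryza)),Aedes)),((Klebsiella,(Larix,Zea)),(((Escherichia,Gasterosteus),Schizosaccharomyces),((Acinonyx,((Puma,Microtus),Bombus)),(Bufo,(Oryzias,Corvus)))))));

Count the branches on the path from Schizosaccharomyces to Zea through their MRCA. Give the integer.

6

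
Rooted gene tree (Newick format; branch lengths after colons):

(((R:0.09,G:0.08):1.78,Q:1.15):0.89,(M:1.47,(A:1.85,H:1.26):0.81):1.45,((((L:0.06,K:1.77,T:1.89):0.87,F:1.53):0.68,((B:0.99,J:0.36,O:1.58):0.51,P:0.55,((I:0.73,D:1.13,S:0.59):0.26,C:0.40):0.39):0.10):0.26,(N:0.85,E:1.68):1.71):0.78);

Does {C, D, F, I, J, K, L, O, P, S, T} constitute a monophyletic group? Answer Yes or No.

No

The MRCA of the listed taxa subtends (((L,K,T),F),((B,J,O),P,((I,D,S),C))).
That clade also contains B, which is not in the proposed group, so the group is not monophyletic.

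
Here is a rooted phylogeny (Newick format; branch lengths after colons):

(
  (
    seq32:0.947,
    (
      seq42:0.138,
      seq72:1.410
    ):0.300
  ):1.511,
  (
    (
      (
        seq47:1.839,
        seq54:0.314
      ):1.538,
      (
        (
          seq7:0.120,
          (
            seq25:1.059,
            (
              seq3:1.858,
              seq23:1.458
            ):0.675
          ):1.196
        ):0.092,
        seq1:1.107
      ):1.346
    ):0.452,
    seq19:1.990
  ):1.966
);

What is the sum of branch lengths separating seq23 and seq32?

The path runs seq23 → … → MRCA → … → seq32; the MRCA is the root of the tree.
Branch lengths along that path: 1.458 + 0.675 + 1.196 + 0.092 + 1.346 + 0.452 + 1.966 + 1.511 + 0.947 = 9.643.

9.643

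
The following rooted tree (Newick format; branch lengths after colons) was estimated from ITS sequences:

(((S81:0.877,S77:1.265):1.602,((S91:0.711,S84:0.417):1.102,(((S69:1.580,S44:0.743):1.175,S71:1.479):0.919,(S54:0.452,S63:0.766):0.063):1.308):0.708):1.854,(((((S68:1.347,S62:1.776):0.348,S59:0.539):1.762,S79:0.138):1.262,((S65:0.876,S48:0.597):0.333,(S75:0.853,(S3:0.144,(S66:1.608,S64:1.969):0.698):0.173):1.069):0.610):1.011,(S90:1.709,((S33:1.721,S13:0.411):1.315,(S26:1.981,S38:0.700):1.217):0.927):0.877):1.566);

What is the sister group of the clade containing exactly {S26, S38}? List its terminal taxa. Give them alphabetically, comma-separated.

The clade containing exactly {S26, S38} attaches to the tree at the node subtending ((S33,S13),(S26,S38)).
The other lineage descending from that same node — the sister group — is (S33,S13); its 2 tips in alphabetical order are the answer.

S13, S33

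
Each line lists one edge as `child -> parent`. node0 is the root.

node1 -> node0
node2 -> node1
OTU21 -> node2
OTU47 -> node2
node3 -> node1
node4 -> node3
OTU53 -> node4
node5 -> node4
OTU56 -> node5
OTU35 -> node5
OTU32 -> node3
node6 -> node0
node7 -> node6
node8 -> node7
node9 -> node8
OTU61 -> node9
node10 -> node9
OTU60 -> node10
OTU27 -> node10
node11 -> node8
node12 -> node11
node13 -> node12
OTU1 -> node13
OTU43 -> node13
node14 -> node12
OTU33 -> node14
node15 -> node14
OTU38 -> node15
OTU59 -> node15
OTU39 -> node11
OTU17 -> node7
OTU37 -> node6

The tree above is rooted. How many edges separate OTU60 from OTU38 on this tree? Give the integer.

The MRCA of OTU60 and OTU38 is the node subtending ((OTU61,(OTU60,OTU27)),(((OTU1,OTU43),(OTU33,(OTU38,OTU59))),OTU39)).
From OTU60 up to that node: 3 branches. From OTU38 up to the same node: 5 branches. Total: 3 + 5 = 8.

8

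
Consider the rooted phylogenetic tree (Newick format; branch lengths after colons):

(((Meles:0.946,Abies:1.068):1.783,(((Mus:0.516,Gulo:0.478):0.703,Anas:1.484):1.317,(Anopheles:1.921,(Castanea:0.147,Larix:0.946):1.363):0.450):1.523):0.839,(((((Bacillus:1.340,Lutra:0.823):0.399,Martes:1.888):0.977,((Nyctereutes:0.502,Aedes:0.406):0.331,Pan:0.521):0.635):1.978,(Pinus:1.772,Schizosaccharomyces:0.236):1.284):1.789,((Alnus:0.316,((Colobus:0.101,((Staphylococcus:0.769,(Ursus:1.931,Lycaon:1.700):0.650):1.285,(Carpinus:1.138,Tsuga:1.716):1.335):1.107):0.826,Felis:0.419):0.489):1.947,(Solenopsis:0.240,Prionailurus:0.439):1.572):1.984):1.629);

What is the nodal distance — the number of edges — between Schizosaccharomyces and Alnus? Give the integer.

The MRCA of Schizosaccharomyces and Alnus is the node subtending (((((Bacillus,Lutra),Martes),((Nyctereutes,Aedes),Pan)),(Pinus,Schizosaccharomyces)),((Alnus,((Colobus,((Staphylococcus,(Ursus,Lycaon)),(Carpinus,Tsuga))),Felis)),(Solenopsis,Prionailurus))).
From Schizosaccharomyces up to that node: 3 branches. From Alnus up to the same node: 3 branches. Total: 3 + 3 = 6.

6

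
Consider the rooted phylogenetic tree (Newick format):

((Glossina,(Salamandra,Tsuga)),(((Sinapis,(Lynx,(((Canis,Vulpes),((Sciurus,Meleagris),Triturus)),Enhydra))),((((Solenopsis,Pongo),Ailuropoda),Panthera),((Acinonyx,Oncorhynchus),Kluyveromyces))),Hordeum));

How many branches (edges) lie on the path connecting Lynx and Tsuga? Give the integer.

8

The MRCA of Lynx and Tsuga is the root of the tree.
From Lynx up to that node: 5 branches. From Tsuga up to the same node: 3 branches. Total: 5 + 3 = 8.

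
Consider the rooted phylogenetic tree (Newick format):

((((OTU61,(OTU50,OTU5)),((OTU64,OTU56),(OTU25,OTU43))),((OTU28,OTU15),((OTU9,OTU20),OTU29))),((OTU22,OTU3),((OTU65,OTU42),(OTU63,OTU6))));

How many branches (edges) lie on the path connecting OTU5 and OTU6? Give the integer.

The MRCA of OTU5 and OTU6 is the root of the tree.
From OTU5 up to that node: 5 branches. From OTU6 up to the same node: 4 branches. Total: 5 + 4 = 9.

9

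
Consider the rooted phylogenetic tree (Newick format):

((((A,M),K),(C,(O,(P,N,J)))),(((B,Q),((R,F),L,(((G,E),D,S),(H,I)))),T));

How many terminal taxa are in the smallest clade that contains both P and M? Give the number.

8

The MRCA of P and M is the node subtending (((A,M),K),(C,(O,(P,N,J)))).
That clade contains 8 terminal taxa: A, C, J, K, M, N, O, P.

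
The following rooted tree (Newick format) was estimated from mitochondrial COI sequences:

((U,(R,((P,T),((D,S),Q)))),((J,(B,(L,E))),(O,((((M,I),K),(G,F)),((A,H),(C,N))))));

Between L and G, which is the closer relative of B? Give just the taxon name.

L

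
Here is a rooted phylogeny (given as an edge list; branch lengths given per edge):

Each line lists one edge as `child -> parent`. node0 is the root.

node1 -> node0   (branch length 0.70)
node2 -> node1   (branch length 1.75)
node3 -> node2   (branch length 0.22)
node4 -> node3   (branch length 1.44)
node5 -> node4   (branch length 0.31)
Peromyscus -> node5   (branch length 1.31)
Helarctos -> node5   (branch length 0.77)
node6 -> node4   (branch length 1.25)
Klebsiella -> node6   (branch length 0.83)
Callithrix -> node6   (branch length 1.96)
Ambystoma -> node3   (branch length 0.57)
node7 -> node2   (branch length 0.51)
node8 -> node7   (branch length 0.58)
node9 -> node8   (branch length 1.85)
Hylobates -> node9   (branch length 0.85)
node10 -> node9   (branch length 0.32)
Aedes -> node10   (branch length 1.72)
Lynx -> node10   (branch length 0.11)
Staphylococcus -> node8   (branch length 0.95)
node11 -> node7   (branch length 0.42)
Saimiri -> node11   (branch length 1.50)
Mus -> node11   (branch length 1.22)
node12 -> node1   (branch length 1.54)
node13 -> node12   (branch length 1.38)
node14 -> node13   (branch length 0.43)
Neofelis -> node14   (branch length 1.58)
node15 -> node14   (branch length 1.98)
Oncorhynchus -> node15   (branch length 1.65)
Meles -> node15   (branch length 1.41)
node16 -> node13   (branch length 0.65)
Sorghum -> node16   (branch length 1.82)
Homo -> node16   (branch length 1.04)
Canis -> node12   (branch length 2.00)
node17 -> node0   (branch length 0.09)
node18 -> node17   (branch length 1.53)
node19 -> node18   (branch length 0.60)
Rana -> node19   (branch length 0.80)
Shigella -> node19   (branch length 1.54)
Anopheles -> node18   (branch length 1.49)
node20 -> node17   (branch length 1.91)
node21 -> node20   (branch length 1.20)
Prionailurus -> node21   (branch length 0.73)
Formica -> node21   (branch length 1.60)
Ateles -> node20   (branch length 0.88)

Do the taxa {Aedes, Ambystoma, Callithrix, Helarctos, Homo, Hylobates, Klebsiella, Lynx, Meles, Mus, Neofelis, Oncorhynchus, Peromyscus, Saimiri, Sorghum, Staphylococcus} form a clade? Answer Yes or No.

No

The MRCA of the listed taxa subtends (((((Peromyscus,Helarctos),(Klebsiella,Callithrix)),Ambystoma),(((Hylobates,(Aedes,Lynx)),Staphylococcus),(Saimiri,Mus))),(((Neofelis,(Oncorhynchus,Meles)),(Sorghum,Homo)),Canis)).
That clade also contains Canis, which is not in the proposed group, so the group is not monophyletic.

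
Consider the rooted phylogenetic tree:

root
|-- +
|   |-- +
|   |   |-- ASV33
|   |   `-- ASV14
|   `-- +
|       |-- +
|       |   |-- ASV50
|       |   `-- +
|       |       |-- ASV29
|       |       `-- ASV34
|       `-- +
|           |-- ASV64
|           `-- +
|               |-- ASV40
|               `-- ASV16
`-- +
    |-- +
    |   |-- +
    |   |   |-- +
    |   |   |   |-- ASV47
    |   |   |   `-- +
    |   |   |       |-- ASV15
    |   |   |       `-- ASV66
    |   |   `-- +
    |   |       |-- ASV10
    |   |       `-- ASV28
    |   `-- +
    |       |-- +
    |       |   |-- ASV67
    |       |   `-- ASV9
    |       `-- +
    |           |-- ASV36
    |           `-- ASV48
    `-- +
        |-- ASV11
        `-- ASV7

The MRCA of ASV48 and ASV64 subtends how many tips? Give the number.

19

The MRCA of ASV48 and ASV64 is the root, so the clade is the entire tree.
That clade contains 19 terminal taxa: ASV10, ASV11, ASV14, ASV15, ASV16, ASV28, ASV29, ASV33, ASV34, ASV36, ASV40, ASV47, ASV48, ASV50, ASV64, ASV66, ASV67, ASV7, ASV9.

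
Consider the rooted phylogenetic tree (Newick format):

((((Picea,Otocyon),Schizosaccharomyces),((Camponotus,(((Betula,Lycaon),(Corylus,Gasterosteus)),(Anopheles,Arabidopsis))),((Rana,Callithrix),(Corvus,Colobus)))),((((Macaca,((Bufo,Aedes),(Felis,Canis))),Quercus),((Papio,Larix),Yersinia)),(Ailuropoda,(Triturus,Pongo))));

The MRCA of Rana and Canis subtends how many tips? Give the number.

26

The MRCA of Rana and Canis is the root, so the clade is the entire tree.
That clade contains 26 terminal taxa: Aedes, Ailuropoda, Anopheles, Arabidopsis, Betula, Bufo, Callithrix, Camponotus, Canis, Colobus, Corvus, Corylus, Felis, Gasterosteus, Larix, Lycaon, Macaca, Otocyon, Papio, Picea, Pongo, Quercus, Rana, Schizosaccharomyces, Triturus, Yersinia.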